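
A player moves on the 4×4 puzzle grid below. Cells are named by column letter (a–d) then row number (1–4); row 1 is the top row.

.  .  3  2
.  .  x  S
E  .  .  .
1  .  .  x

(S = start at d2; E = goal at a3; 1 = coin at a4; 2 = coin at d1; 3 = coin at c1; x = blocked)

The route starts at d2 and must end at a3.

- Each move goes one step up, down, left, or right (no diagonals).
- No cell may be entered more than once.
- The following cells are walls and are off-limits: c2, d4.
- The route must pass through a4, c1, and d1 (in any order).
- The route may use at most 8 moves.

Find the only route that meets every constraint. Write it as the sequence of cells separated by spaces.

Any route must reach a4, c1, and d1 and still end at a3 within 8 moves, so the order of the required stops is forced.
Route from d2: up to d1, 2× left (reaching b1), 3× down (reaching b4), left to a4, up to a3 — 8 moves in all.
Check: all required cells visited; 8 ≤ 8 moves.

d2 d1 c1 b1 b2 b3 b4 a4 a3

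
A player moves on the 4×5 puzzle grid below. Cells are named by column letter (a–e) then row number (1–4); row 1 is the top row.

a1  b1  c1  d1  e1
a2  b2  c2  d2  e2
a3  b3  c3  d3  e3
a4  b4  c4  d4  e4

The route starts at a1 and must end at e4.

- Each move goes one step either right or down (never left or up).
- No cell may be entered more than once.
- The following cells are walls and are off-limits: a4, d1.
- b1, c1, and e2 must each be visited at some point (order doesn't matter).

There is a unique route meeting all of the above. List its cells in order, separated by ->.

a1 -> b1 -> c1 -> c2 -> d2 -> e2 -> e3 -> e4

Moves only go right or down, so the column and row indices never decrease.
Route from a1: right 2 to c1, down 1 to c2, right 2 to e2, down 2 to e4 — 7 moves in all.
Check: all required cells visited.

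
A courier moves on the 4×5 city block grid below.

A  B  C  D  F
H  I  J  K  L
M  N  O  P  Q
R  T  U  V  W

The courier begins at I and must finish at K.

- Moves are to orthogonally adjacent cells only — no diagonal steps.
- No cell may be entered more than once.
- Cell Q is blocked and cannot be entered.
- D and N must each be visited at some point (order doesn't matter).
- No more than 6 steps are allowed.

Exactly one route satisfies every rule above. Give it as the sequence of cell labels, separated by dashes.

I - N - O - J - C - D - K

The budget equals the shortest possible length, so every move has to be on a shortest route through the required cells.
Route from I: down 1 to N, right 1 to O, up 2 to C, right 1 to D, down 1 to K — 6 moves in all.
Check: all required cells visited; 6 ≤ 6 moves.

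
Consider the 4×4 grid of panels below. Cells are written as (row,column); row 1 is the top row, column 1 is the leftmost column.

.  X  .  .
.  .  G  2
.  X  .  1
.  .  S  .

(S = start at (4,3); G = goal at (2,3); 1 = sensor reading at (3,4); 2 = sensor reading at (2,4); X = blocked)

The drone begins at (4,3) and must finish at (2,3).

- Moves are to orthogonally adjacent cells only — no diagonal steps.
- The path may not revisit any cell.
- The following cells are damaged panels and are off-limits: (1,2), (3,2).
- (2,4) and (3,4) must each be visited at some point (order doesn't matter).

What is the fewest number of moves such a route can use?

Any route passes through (2,4) and (3,4) in some order between (4,3) and (2,3). Summing Manhattan distances along each leg and taking the cheapest ordering ((4,3) → (3,4) → (2,4) → (2,3)) gives a lower bound of 2 + 1 + 1 = 4 moves.
A route of 4 moves achieves this: (4,3) → (3,3) → (3,4) → (2,4) → (2,3).
Since 4 matches the lower bound, it is optimal.

4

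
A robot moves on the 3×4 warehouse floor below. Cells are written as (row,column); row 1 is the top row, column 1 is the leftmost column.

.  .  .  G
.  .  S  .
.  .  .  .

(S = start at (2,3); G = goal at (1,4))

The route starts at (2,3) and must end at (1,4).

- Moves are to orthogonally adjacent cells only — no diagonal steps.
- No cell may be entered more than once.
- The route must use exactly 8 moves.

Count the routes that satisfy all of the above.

7

Need simple routes of exactly 8 moves from (2,3) to (1,4) (Manhattan distance 2, so 3 moves are spent on a detour and 3 undoing it).
Enumerating: (2,3) (1,3) (1,2) (2,2) (3,2) (3,3) (3,4) (2,4) (1,4) | (2,3) (3,3) (3,2) (2,2) (2,1) (1,1) (1,2) (1,3) (1,4) | (2,3) (3,3) (3,2) (3,1) (2,1) (1,1) (1,2) (1,3) (1,4) | (2,3) (3,3) (3,2) (3,1) (2,1) (2,2) (1,2) (1,3) (1,4) | (2,3) (2,2) (3,2) (3,1) (2,1) (1,1) (1,2) (1,3) (1,4) | (2,3) (2,2) (2,1) (3,1) (3,2) (3,3) (3,4) (2,4) (1,4) | (2,3) (2,4) (3,4) (3,3) (3,2) (2,2) (1,2) (1,3) (1,4).
That gives 7 routes.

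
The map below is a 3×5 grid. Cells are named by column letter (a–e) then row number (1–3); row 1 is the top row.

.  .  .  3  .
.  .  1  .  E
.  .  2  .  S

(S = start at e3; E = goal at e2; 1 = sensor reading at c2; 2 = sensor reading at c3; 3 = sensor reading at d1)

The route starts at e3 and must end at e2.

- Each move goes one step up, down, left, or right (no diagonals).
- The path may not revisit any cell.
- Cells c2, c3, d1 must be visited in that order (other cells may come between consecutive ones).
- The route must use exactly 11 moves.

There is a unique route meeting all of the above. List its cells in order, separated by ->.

e3 -> d3 -> d2 -> c2 -> c3 -> b3 -> b2 -> b1 -> c1 -> d1 -> e1 -> e2

The waypoints must appear in the order c2, c3, d1, with no cell reused.
Route from e3: left 1 to d3, up 1 to d2, left 1 to c2, down 1 to c3, left 1 to b3, up 2 to b1, right 3 to e1, down 1 to e2 — 11 moves in all.
Check: order respected (1 at step 3, 2 at step 4, 3 at step 9); 11 moves as required.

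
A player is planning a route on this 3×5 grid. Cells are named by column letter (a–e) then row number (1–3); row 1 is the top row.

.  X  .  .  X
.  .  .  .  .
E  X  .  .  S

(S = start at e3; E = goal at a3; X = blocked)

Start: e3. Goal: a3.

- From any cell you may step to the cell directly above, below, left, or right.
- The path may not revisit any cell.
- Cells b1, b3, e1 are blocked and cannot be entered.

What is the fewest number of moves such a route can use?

The Manhattan distance from e3 to a3 is |3−3| + |5−1| = 4, so at least 4 moves are needed.
That bound ignores the blocked cells. Measuring each leg by the fewest moves that actually steer around them (e3→a3: 6) raises the lower bound to 6.
A route of 6 moves exists: e3 → e2 → d2 → c2 → b2 → a2 → a3.
Since 6 matches that lower bound, it is optimal.

6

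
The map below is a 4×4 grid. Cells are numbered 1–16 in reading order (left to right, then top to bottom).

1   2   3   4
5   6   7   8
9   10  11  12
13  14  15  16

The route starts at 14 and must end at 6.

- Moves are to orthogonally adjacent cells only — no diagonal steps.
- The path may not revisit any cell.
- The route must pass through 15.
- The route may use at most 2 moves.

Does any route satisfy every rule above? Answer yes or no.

Even ignoring the no-revisit rule, getting from 14 to 6 via 15 needs at least 1 + 3 = 4 moves (Manhattan distance per leg), which exceeds the 2-move limit.

no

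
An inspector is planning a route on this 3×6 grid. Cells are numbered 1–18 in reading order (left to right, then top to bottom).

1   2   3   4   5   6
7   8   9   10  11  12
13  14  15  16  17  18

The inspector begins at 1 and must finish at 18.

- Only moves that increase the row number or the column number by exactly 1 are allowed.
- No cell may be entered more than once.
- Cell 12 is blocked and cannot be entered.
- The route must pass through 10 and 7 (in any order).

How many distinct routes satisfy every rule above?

A right/down-only route from 1 to 18 makes exactly 2 down-moves and 5 right-moves in some order.
With no other constraints that would be C(7,2) = 21 routes.
A monotone route can only reach the required cells in the order 7, 10, so split there and multiply the segment counts (each segment already excludes blocked cells): 1→7: 1; 7→10: 1; 10→18: 2; product = 2.
That gives 2 routes.

2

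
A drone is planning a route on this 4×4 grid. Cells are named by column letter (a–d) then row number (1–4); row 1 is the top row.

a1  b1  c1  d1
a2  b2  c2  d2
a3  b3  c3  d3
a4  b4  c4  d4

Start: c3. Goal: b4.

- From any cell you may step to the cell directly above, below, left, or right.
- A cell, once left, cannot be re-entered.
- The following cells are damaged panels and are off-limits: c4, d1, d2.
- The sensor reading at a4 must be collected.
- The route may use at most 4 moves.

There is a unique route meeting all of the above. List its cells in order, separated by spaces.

The 4-move cap with required stops at a4 leaves no slack for detours.
Route from c3: 2× left (reaching a3), down to a4, right to b4 — 4 moves in all.
Check: all required cells visited; 4 ≤ 4 moves.

c3 b3 a3 a4 b4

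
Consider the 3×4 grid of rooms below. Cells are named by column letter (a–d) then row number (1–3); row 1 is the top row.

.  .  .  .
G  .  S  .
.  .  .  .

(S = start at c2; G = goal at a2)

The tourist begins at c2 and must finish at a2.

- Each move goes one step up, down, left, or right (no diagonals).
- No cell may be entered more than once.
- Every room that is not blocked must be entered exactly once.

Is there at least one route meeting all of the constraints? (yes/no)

no

Colour the cells like a checkerboard: each orthogonal step flips colour, so a Hamiltonian route alternates colours. Here there are 6 cells of one colour and 6 of the other, with start on the same colour as the goal — the counts and endpoints can't be arranged into an alternating sequence of length 12, so no Hamiltonian route exists.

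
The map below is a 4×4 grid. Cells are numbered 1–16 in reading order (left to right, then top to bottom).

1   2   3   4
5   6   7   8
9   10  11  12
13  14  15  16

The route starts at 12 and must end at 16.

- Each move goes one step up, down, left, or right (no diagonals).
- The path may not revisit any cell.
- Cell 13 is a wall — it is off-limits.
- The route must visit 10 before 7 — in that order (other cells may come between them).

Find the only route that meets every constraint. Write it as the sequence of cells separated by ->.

12 -> 8 -> 4 -> 3 -> 2 -> 1 -> 5 -> 9 -> 10 -> 6 -> 7 -> 11 -> 15 -> 16

The waypoints must appear in the order 10, 7, with no cell reused.
Route from 12: 2× up (reaching 4), 3× left (reaching 1), 2× down (reaching 9), right to 10, up to 6, right to 7, 2× down (reaching 15), right to 16 — 13 moves in all.
Check: order respected (10 at step 8, 7 at step 10).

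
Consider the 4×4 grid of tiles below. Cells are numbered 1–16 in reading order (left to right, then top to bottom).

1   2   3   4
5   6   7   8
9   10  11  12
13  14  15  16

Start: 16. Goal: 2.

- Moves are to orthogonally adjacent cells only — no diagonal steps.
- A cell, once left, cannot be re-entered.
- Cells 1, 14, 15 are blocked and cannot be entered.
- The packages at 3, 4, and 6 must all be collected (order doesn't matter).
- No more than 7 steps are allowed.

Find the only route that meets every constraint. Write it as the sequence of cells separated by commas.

Any route must reach 3, 4, and 6 and still end at 2 within 7 moves, so the order of the required stops is forced.
Route from 16: 3× up (reaching 4), left to 3, down to 7, left to 6, up to 2 — 7 moves in all.
Check: all required cells visited; 7 ≤ 7 moves.

16, 12, 8, 4, 3, 7, 6, 2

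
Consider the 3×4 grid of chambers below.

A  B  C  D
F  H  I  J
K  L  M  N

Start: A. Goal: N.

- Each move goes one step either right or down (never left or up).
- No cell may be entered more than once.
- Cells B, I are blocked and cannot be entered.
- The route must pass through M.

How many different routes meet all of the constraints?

A right/down-only route from A to N makes exactly 2 down-moves and 3 right-moves in some order.
With no other constraints that would be C(5,2) = 10 routes.
Split at M and multiply the segment counts (each segment already excludes blocked cells): A→M: 2; M→N: 1; product = 2.
That gives 2 routes.

2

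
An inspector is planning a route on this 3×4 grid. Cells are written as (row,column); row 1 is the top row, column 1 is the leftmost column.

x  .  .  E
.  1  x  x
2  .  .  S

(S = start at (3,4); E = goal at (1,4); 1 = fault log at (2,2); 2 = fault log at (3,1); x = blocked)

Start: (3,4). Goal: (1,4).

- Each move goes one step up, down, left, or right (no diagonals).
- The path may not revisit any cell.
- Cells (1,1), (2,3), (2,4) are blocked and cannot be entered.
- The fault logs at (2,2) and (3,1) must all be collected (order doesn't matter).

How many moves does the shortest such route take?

Any route passes through (2,2) and (3,1) in some order between (3,4) and (1,4). Summing Manhattan distances along each leg and taking the cheapest ordering ((3,4) → (3,1) → (2,2) → (1,4)) gives a lower bound of 3 + 2 + 3 = 8 moves.
A route of 8 moves achieves this: (3,4) → (3,3) → (3,2) → (3,1) → (2,1) → (2,2) → (1,2) → (1,3) → (1,4).
Since 8 matches the lower bound, it is optimal.

8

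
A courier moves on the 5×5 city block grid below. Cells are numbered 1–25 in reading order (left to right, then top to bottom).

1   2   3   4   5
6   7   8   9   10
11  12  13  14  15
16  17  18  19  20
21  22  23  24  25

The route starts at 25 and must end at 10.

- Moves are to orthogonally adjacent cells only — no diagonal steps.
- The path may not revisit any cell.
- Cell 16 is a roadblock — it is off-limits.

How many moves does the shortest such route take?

The Manhattan distance from 25 to 10 is |5−2| + |5−5| = 3, so at least 3 moves are needed.
A route of 3 moves achieves this: 25 → 20 → 15 → 10.
Since 3 matches the lower bound, it is optimal.

3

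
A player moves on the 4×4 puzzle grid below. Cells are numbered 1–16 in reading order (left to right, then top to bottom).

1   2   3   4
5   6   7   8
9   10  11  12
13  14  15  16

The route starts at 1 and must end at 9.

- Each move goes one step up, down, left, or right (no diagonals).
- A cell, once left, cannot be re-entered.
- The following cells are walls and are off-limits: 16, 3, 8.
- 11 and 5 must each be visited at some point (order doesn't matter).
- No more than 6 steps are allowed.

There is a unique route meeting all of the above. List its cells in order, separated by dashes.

Any route must reach 11 and 5 and still end at 9 within 6 moves, so the order of the required stops is forced.
Route from 1: down to 5, 2× right (reaching 7), down to 11, 2× left (reaching 9) — 6 moves in all.
Check: all required cells visited; 6 ≤ 6 moves.

1 - 5 - 6 - 7 - 11 - 10 - 9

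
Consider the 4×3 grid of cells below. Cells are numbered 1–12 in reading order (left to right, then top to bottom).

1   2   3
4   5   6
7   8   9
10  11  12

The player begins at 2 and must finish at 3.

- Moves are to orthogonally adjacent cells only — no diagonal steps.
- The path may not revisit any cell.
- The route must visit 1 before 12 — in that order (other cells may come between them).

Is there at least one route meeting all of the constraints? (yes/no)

yes

One route that works: 2 → 1 → 4 → 7 → 10 → 11 → 12 → 9 → 6 → 3.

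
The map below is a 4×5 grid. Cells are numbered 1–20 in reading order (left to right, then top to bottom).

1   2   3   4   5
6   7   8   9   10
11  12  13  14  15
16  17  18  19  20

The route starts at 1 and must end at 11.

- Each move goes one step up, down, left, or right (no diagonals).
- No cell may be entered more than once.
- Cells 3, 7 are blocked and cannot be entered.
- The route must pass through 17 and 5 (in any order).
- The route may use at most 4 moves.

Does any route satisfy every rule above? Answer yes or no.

no

Every way from 1 to 17 runs through 11 — but 11 is where the route must end, so it would be entered once on the way to 17 and again at the finish.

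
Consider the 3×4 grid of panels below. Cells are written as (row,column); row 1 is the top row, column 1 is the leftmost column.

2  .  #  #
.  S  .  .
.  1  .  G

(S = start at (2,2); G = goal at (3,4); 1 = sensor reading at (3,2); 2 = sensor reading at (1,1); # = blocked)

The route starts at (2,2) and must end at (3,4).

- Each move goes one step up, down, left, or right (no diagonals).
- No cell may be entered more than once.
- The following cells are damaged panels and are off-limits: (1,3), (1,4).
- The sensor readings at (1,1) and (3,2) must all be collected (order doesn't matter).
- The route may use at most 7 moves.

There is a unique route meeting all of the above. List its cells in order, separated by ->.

(2,2) -> (1,2) -> (1,1) -> (2,1) -> (3,1) -> (3,2) -> (3,3) -> (3,4)

The budget equals the shortest possible length, so every move has to be on a shortest route through the required cells.
Route from (2,2): up to (1,2), left to (1,1), 2× down (reaching (3,1)), 3× right (reaching (3,4)) — 7 moves in all.
Check: all required cells visited; 7 ≤ 7 moves.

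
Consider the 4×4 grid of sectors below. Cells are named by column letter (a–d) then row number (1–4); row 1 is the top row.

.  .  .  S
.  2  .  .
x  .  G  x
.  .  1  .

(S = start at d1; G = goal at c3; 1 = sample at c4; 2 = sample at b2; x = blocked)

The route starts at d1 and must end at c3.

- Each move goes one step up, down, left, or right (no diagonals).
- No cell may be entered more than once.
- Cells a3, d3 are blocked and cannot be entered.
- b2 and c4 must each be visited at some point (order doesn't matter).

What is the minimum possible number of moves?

Any route passes through b2 and c4 in some order between d1 and c3. Summing Manhattan distances along each leg and taking the cheapest ordering (d1 → b2 → c4 → c3) gives a lower bound of 3 + 3 + 1 = 7 moves.
A route of 7 moves achieves this: d1 → d2 → c2 → b2 → b3 → b4 → c4 → c3.
Since 7 matches the lower bound, it is optimal.

7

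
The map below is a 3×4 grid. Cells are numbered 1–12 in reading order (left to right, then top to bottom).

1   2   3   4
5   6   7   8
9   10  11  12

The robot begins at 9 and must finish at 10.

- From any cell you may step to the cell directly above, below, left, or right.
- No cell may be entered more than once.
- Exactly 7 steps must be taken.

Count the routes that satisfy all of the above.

5

Need simple routes of exactly 7 moves from 9 to 10 (Manhattan distance 1, so 3 moves are spent on a detour and 3 undoing it).
Enumerating: 9 5 1 2 6 7 11 10 | 9 5 1 2 3 7 11 10 | 9 5 1 2 3 7 6 10 | 9 5 6 2 3 7 11 10 | 9 5 6 7 8 12 11 10.
That gives 5 routes.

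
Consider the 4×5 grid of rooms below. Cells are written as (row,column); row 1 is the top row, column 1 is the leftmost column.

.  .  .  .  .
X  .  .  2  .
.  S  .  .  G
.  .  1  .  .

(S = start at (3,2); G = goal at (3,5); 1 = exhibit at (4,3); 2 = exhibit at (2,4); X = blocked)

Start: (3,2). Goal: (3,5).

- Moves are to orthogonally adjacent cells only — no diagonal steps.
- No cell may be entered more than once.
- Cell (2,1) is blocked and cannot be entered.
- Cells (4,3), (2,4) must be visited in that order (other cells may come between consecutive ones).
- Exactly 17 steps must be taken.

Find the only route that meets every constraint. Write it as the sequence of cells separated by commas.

(3,2), (3,1), (4,1), (4,2), (4,3), (3,3), (2,3), (2,2), (1,2), (1,3), (1,4), (1,5), (2,5), (2,4), (3,4), (4,4), (4,5), (3,5)

The waypoints must appear in the order (4,3), (2,4), with no cell reused.
Route from (3,2): left to (3,1), down to (4,1), 2× right (reaching (4,3)), 2× up (reaching (2,3)), left to (2,2), up to (1,2), 3× right (reaching (1,5)), down to (2,5), left to (2,4), 2× down (reaching (4,4)), right to (4,5), up to (3,5) — 17 moves in all.
Check: order respected (1 at step 4, 2 at step 13); 17 moves as required.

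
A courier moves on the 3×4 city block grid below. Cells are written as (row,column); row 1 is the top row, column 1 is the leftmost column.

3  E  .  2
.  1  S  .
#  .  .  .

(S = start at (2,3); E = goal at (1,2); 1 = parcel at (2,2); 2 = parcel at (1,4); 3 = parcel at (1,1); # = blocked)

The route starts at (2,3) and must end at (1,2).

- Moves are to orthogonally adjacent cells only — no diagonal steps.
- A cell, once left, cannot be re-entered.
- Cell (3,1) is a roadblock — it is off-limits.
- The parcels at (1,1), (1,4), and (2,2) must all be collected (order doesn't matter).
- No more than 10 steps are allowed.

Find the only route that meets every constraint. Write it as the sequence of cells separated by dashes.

(2,3) - (1,3) - (1,4) - (2,4) - (3,4) - (3,3) - (3,2) - (2,2) - (2,1) - (1,1) - (1,2)

Any route must reach (1,1), (1,4), and (2,2) and still end at (1,2) within 10 moves, so the order of the required stops is forced.
Route from (2,3): up to (1,3), right to (1,4), 2× down (reaching (3,4)), 2× left (reaching (3,2)), up to (2,2), left to (2,1), up to (1,1), right to (1,2) — 10 moves in all.
Check: all required cells visited; 10 ≤ 10 moves.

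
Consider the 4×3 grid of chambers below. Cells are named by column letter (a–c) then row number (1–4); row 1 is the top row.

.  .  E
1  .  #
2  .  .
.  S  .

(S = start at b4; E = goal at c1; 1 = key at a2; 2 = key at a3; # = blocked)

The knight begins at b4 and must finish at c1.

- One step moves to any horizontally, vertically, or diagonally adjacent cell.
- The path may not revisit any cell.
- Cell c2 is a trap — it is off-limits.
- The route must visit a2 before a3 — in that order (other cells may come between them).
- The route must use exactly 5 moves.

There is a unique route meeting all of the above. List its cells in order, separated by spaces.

The waypoints must appear in the order a2, a3, with no cell reused.
Route from b4: up 1 to b3, up-left 1 to a2, down 1 to a3, up-right 2 to c1 — 5 moves in all.
Check: order respected (1 at step 2, 2 at step 3); 5 moves as required.

b4 b3 a2 a3 b2 c1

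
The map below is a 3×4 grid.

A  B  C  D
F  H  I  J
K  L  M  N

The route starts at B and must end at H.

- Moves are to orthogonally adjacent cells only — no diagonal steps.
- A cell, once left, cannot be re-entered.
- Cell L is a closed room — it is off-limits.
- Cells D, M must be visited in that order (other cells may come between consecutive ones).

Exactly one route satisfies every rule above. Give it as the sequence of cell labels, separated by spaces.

B C D J N M I H

The waypoints must appear in the order D, M, with no cell reused.
Route from B: right 2 to D, down 2 to N, left 1 to M, up 1 to I, left 1 to H — 7 moves in all.
Check: order respected (D at step 2, M at step 5).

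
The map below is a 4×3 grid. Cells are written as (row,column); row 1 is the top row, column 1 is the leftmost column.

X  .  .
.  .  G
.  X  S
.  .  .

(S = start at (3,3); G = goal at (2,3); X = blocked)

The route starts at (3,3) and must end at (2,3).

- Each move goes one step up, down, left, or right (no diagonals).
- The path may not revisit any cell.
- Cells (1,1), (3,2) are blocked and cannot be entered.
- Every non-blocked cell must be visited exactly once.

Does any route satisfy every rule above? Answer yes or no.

yes

One route that works: (3,3) → (4,3) → (4,2) → (4,1) → (3,1) → (2,1) → (2,2) → (1,2) → (1,3) → (2,3).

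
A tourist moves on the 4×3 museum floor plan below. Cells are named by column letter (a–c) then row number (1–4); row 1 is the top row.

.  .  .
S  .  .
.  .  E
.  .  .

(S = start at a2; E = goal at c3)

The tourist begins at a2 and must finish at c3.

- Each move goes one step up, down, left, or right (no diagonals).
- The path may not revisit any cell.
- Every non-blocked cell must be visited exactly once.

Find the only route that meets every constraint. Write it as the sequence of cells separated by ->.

Need to visit all 12 open cells exactly once, starting at a2 and ending at c3.
Route from a2: up 1 to a1, right 2 to c1, down 1 to c2, left 1 to b2, down 1 to b3, left 1 to a3, down 1 to a4, right 2 to c4, up 1 to c3 — 11 moves in all.
Check: all 12 open cells covered.

a2 -> a1 -> b1 -> c1 -> c2 -> b2 -> b3 -> a3 -> a4 -> b4 -> c4 -> c3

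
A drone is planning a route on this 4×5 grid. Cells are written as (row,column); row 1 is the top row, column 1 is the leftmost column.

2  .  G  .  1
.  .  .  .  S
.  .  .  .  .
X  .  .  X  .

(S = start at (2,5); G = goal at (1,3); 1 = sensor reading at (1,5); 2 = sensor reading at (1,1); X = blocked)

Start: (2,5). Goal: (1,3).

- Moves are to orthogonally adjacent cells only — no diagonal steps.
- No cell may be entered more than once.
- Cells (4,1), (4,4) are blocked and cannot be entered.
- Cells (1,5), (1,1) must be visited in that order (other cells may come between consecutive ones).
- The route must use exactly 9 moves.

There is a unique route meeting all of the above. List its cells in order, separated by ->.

The waypoints must appear in the order (1,5), (1,1), with no cell reused.
Route from (2,5): up 1 to (1,5), left 1 to (1,4), down 1 to (2,4), left 3 to (2,1), up 1 to (1,1), right 2 to (1,3) — 9 moves in all.
Check: order respected (1 at step 1, 2 at step 7); 9 moves as required.

(2,5) -> (1,5) -> (1,4) -> (2,4) -> (2,3) -> (2,2) -> (2,1) -> (1,1) -> (1,2) -> (1,3)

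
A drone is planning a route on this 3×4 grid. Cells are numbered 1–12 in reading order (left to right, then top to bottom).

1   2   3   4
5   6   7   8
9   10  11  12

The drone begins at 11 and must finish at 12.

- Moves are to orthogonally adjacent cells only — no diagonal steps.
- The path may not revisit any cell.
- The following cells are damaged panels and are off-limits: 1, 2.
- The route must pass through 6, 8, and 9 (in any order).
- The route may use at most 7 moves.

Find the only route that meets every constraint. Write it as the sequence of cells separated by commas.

The 7-move cap with required stops at 6, 8, 9 leaves no slack for detours.
Route from 11: 2× left (reaching 9), up to 5, 3× right (reaching 8), down to 12 — 7 moves in all.
Check: all required cells visited; 7 ≤ 7 moves.

11, 10, 9, 5, 6, 7, 8, 12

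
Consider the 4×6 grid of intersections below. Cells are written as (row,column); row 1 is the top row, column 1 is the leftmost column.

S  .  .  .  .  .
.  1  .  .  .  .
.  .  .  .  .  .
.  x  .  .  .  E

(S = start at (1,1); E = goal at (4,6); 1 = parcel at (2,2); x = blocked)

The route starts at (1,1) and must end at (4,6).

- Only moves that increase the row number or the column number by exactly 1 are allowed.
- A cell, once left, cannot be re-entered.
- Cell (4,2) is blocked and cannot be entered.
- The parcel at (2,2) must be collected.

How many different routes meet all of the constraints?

A right/down-only route from (1,1) to (4,6) makes exactly 3 down-moves and 5 right-moves in some order.
With no other constraints that would be C(8,3) = 56 routes.
Split at (2,2) and multiply the segment counts (each segment already excludes blocked cells): (1,1)→(2,2): 2; (2,2)→(4,6): 14; product = 28.
That gives 28 routes.

28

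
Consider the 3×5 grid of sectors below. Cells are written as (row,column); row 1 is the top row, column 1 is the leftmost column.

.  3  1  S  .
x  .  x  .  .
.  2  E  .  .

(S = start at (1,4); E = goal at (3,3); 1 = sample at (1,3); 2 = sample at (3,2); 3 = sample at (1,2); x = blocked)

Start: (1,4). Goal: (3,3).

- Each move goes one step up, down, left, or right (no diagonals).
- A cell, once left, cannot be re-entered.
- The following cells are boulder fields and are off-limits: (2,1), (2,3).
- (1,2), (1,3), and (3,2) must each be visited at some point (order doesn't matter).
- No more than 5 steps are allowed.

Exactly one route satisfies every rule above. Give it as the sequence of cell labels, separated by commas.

(1,4), (1,3), (1,2), (2,2), (3,2), (3,3)

The 5-move cap with required stops at (1,2), (1,3), (3,2) leaves no slack for detours.
Route from (1,4): left 2 to (1,2), down 2 to (3,2), right 1 to (3,3) — 5 moves in all.
Check: all required cells visited; 5 ≤ 5 moves.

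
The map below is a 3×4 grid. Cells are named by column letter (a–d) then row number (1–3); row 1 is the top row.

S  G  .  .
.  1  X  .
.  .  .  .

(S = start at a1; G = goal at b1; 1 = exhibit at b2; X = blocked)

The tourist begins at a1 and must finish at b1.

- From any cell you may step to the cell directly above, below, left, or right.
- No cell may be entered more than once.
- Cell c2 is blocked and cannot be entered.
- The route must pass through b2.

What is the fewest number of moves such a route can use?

3

Any route passes through b2 somewhere between a1 and b1. Summing Manhattan distances along the two legs (a1 → b2 → b1) gives a lower bound of 2 + 1 = 3 moves.
A route of 3 moves achieves this: a1 → a2 → b2 → b1.
Since 3 matches the lower bound, it is optimal.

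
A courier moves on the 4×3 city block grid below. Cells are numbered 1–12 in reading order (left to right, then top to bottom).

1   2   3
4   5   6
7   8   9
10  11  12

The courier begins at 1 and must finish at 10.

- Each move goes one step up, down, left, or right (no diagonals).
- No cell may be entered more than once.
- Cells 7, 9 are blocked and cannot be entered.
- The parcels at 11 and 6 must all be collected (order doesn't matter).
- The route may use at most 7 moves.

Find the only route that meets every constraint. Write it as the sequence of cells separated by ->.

1 -> 2 -> 3 -> 6 -> 5 -> 8 -> 11 -> 10

The budget equals the shortest possible length, so every move has to be on a shortest route through the required cells.
Route from 1: right 2 to 3, down 1 to 6, left 1 to 5, down 2 to 11, left 1 to 10 — 7 moves in all.
Check: all required cells visited; 7 ≤ 7 moves.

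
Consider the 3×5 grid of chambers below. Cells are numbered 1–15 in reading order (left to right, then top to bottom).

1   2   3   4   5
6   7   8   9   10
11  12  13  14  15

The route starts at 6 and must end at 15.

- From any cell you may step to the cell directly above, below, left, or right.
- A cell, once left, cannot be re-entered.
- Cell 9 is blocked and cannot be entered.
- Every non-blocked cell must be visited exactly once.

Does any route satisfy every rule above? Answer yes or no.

Exhausting the options from 6, every branch either dead-ends against blocked cells, would have to re-enter a cell already used, or reaches the goal with a constraint still unmet.

no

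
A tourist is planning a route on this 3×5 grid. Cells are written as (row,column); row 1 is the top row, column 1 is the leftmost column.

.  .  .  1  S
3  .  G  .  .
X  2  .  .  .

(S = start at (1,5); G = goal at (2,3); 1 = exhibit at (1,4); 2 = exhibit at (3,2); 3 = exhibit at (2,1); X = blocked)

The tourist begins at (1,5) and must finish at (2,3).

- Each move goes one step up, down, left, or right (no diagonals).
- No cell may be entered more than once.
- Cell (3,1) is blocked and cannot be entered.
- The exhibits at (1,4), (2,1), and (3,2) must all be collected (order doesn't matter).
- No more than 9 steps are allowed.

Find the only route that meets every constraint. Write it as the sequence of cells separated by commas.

(1,5), (1,4), (1,3), (1,2), (1,1), (2,1), (2,2), (3,2), (3,3), (2,3)

Any route must reach (1,4), (2,1), and (3,2) and still end at (2,3) within 9 moves, so the order of the required stops is forced.
Route from (1,5): left 4 to (1,1), down 1 to (2,1), right 1 to (2,2), down 1 to (3,2), right 1 to (3,3), up 1 to (2,3) — 9 moves in all.
Check: all required cells visited; 9 ≤ 9 moves.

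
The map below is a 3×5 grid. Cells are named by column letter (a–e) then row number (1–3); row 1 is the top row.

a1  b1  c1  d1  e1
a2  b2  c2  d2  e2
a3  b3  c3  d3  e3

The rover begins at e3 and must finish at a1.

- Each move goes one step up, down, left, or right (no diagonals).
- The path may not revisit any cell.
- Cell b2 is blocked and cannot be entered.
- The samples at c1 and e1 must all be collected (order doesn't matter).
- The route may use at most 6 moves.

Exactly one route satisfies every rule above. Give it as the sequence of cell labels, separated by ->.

e3 -> e2 -> e1 -> d1 -> c1 -> b1 -> a1

Any route must reach c1 and e1 and still end at a1 within 6 moves, so the order of the required stops is forced.
Route from e3: up 2 to e1, left 4 to a1 — 6 moves in all.
Check: all required cells visited; 6 ≤ 6 moves.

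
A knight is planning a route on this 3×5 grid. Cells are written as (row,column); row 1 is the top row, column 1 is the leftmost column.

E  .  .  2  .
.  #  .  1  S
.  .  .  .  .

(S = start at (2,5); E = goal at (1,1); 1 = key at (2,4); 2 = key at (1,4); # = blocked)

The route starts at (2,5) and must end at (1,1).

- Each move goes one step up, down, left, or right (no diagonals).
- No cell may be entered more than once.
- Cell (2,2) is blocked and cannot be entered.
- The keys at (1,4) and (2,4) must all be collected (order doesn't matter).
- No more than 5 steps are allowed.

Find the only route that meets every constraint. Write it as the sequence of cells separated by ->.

(2,5) -> (2,4) -> (1,4) -> (1,3) -> (1,2) -> (1,1)

Any route must reach (1,4) and (2,4) and still end at (1,1) within 5 moves, so the order of the required stops is forced.
Route from (2,5): left 1 to (2,4), up 1 to (1,4), left 3 to (1,1) — 5 moves in all.
Check: all required cells visited; 5 ≤ 5 moves.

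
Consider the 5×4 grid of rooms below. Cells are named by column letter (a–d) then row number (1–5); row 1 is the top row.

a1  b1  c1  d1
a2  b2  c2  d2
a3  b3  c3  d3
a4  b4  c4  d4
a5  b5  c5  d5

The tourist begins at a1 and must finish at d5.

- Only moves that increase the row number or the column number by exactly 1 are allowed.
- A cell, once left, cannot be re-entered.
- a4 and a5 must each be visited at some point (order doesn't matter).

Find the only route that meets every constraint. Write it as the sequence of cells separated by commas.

a1, a2, a3, a4, a5, b5, c5, d5

Moves only go right or down, so the column and row indices never decrease.
Route from a1: down 4 to a5, right 3 to d5 — 7 moves in all.
Check: all required cells visited.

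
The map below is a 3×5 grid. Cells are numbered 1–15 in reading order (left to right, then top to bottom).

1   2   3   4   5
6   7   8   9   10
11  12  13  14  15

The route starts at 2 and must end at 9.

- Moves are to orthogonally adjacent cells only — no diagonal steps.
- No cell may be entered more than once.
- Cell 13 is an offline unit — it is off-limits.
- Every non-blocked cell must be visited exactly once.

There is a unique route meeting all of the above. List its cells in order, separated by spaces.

Need to visit all 14 open cells exactly once, starting at 2 and ending at 9.
Cell 15 has only two open neighbours (10 and 14), so the path must pass straight through it: one of those is the cell it's entered from and the other is where it exits.
Route from 2: left to 1, 2× down (reaching 11), right to 12, up to 7, right to 8, up to 3, 2× right (reaching 5), 2× down (reaching 15), left to 14, up to 9 — 13 moves in all.
Check: all 14 open cells covered.

2 1 6 11 12 7 8 3 4 5 10 15 14 9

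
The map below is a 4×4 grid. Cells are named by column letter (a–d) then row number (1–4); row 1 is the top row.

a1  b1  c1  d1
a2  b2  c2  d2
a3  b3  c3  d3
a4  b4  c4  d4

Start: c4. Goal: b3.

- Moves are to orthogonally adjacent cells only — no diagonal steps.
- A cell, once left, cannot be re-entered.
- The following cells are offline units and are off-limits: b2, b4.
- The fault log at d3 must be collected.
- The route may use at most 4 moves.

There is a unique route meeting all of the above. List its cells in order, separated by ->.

The budget equals the shortest possible length, so every move has to be on a shortest route through the required cells.
Route from c4: right 1 to d4, up 1 to d3, left 2 to b3 — 4 moves in all.
Check: all required cells visited; 4 ≤ 4 moves.

c4 -> d4 -> d3 -> c3 -> b3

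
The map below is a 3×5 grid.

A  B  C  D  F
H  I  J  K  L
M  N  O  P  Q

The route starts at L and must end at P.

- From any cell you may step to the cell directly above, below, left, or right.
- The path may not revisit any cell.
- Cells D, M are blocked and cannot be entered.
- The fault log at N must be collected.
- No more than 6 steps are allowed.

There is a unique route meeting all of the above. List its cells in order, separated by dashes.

The 6-move cap with required stops at N leaves no slack for detours.
Route from L: left 3 to I, down 1 to N, right 2 to P — 6 moves in all.
Check: all required cells visited; 6 ≤ 6 moves.

L - K - J - I - N - O - P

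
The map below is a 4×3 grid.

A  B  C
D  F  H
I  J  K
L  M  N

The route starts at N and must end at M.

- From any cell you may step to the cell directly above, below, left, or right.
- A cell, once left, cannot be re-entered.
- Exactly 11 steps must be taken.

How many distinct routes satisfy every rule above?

Need simple routes of exactly 11 moves from N to M (Manhattan distance 1, so 5 moves are spent on a detour and 5 undoing it).
Enumerating: N K H C B A D F J I L M | N K J F H C B A D I L M.
That gives 2 routes.

2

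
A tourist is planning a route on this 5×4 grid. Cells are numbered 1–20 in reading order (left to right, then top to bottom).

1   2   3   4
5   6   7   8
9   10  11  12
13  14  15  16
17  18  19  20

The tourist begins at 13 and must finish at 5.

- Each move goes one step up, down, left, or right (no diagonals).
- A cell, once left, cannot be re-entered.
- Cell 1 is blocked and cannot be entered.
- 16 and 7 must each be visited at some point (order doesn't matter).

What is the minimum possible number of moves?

Any route passes through 16 and 7 in some order between 13 and 5. Summing Manhattan distances along each leg and taking the cheapest ordering (13 → 16 → 7 → 5) gives a lower bound of 3 + 3 + 2 = 8 moves.
A route of 8 moves achieves this: 13 → 14 → 15 → 16 → 12 → 8 → 7 → 6 → 5.
Since 8 matches the lower bound, it is optimal.

8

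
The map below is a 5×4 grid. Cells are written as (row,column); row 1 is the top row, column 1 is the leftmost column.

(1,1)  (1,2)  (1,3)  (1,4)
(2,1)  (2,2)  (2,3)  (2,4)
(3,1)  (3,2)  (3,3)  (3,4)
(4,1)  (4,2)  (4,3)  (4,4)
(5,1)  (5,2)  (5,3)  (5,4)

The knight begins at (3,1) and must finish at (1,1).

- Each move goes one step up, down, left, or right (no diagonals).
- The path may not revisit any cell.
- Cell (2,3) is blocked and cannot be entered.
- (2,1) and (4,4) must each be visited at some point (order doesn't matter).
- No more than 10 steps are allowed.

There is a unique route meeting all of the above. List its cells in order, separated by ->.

The 10-move cap with required stops at (2,1), (4,4) leaves no slack for detours.
Route from (3,1): down 1 to (4,1), right 3 to (4,4), up 1 to (3,4), left 2 to (3,2), up 1 to (2,2), left 1 to (2,1), up 1 to (1,1) — 10 moves in all.
Check: all required cells visited; 10 ≤ 10 moves.

(3,1) -> (4,1) -> (4,2) -> (4,3) -> (4,4) -> (3,4) -> (3,3) -> (3,2) -> (2,2) -> (2,1) -> (1,1)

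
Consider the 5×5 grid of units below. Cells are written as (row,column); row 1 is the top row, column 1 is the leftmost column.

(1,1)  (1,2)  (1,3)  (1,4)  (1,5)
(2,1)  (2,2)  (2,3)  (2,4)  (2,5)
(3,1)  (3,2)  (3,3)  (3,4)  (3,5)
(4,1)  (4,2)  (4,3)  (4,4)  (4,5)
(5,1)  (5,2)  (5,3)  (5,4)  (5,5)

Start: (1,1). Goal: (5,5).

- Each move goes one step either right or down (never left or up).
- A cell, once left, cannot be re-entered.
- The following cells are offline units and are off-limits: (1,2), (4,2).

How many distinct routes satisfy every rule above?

A right/down-only route from (1,1) to (5,5) makes exactly 4 down-moves and 4 right-moves in some order.
With no other constraints that would be C(8,4) = 70 routes.
Subtract routes through each blocked cell (inclusion–exclusion for overlaps): − through (1,2): 35 − through (4,2): 16 + through (1,2)&(4,2): 4 → 23.
That gives 23 routes.

23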